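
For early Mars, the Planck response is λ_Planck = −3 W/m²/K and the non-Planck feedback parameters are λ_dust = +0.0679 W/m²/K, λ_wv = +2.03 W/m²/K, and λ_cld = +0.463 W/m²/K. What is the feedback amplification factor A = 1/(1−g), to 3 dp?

Convert to gains: g_dust = 0.0679/3 = 0.02263; g_wv = 2.03/3 = 0.6767; g_cld = 0.463/3 = 0.1543.
Total gain g = 0.85363.
A = 1/(1 − 0.85363) = 6.832.

6.832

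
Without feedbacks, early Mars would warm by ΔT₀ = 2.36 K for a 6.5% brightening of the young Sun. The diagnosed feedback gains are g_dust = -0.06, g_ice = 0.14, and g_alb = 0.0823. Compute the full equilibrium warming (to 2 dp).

2.82 K

Total gain g = -0.06 + 0.14 + 0.0823 = 0.1623.
Amplification A = 1/(1 − 0.1623) = 1.194.
ΔT = 2.36 × 1.194 = 2.82 K.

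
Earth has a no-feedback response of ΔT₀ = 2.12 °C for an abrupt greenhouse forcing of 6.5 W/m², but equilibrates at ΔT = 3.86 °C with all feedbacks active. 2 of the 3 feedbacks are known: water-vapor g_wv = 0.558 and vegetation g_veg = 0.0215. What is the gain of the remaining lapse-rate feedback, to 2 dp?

-0.13

Amplification A = ΔT/ΔT₀ = 3.86/2.12 = 1.821.
Total gain g = 1 − 1/A = 1 − 1/1.821 = 0.4509.
Known gains sum to 0.558 + 0.0215 = 0.5795.
g_lr = 0.4509 − 0.5795 = -0.13.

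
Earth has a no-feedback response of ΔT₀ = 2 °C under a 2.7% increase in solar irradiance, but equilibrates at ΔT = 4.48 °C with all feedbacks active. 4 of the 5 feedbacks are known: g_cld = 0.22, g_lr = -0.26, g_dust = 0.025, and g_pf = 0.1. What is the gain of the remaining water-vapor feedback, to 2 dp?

0.47

Amplification A = ΔT/ΔT₀ = 4.48/2 = 2.24.
Total gain g = 1 − 1/A = 1 − 1/2.24 = 0.5536.
Known gains sum to 0.22 − 0.26 + 0.025 + 0.1 = 0.085.
g_wv = 0.5536 − 0.085 = 0.47.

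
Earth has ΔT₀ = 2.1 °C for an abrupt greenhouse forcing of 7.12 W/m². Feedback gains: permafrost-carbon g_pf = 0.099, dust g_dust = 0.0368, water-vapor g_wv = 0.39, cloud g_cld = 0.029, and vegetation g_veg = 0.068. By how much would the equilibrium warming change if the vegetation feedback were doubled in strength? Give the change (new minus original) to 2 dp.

Original: g = 0.6228, ΔT = 2.1/(1−0.6228) = 5.5673 °C.
With doubled vegetation: g' = 0.6908, ΔT' = 2.1/(1−0.6908) = 6.7917 °C.
Change = 6.7917 − 5.5673 = 1.22 °C.

1.22 °C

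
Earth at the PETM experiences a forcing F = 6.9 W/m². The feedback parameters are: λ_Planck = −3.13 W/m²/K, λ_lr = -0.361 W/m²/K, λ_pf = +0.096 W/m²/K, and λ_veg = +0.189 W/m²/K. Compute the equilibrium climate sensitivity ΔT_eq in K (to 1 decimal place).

Net feedback parameter λ = (−3.13) + (-0.361) + (+0.096) + (+0.189) = -3.206 W/m²/K.
ΔT = −F/λ = −6.9/(-3.206) = 2.2 K.

2.2 K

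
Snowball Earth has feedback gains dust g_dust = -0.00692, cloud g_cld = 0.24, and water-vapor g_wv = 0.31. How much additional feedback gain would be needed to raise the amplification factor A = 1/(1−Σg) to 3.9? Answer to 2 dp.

0.20

Current total gain = 0.54308.
Target gain for A = 3.9: g* = 1 − 1/3.9 = 0.7436.
Additional gain needed = 0.7436 − 0.54308 = 0.20.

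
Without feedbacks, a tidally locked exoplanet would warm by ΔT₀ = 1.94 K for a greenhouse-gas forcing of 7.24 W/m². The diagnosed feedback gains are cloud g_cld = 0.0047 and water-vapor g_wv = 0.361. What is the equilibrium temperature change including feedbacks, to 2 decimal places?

Total gain g = 0.0047 + 0.361 = 0.3657.
Amplification A = 1/(1 − 0.3657) = 1.577.
ΔT = 1.94 × 1.577 = 3.06 K.

3.06 K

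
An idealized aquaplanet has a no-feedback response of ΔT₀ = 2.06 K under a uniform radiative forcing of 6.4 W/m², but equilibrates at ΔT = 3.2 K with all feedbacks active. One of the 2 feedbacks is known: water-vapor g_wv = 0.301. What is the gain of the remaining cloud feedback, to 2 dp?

0.06

Amplification A = ΔT/ΔT₀ = 3.2/2.06 = 1.553.
Total gain g = 1 − 1/A = 1 − 1/1.553 = 0.3561.
The known gain is 0.301.
g_cld = 0.3561 − 0.301 = 0.06.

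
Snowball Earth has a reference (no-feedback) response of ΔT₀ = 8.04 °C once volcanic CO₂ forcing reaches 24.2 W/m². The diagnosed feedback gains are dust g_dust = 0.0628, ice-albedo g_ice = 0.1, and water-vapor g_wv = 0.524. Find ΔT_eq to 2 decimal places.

Total gain g = 0.0628 + 0.1 + 0.524 = 0.6868.
Amplification A = 1/(1 − 0.6868) = 3.193.
ΔT = 8.04 × 3.193 = 25.67 °C.

25.67 °C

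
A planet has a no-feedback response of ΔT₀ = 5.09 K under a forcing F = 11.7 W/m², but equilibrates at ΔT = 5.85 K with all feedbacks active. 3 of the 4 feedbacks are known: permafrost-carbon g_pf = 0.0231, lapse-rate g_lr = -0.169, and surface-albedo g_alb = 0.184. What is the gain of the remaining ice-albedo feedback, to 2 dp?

0.09

Amplification A = ΔT/ΔT₀ = 5.85/5.09 = 1.149.
Total gain g = 1 − 1/A = 1 − 1/1.149 = 0.1297.
Known gains sum to 0.0231 − 0.169 + 0.184 = 0.0381.
g_ice = 0.1297 − 0.0381 = 0.09.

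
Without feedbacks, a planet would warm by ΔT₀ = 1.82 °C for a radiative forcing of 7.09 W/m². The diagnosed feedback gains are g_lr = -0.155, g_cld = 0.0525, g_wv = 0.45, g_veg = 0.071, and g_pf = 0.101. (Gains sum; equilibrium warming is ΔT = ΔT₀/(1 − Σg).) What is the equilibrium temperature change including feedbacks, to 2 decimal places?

Total gain g = -0.155 + 0.0525 + 0.45 + 0.071 + 0.101 = 0.5195.
Amplification A = 1/(1 − 0.5195) = 2.081.
ΔT = 1.82 × 2.081 = 3.79 °C.

3.79 °C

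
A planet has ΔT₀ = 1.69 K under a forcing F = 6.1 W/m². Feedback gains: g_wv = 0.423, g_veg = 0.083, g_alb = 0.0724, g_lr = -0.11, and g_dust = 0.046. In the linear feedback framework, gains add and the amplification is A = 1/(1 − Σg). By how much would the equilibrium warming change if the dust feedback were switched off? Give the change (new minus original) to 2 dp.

Original: g = 0.5144, ΔT = 1.69/(1−0.5144) = 3.4802 K.
Without dust: g' = 0.4684, ΔT' = 1.69/(1−0.4684) = 3.1791 K.
Change = 3.1791 − 3.4802 = -0.30 K.

-0.30 K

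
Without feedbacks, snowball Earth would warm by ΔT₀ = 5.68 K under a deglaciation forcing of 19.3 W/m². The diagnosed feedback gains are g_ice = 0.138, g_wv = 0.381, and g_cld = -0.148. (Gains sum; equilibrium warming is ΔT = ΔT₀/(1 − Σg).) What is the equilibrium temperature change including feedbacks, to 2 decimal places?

Total gain g = 0.138 + 0.381 − 0.148 = 0.371.
Amplification A = 1/(1 − 0.371) = 1.59.
ΔT = 5.68 × 1.59 = 9.03 K.

9.03 K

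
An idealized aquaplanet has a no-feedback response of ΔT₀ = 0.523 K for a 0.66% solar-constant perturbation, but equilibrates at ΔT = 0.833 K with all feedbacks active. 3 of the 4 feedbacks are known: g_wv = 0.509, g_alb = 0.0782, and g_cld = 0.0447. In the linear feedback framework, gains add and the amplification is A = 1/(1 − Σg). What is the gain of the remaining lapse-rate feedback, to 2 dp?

Amplification A = ΔT/ΔT₀ = 0.833/0.523 = 1.593.
Total gain g = 1 − 1/A = 1 − 1/1.593 = 0.3723.
Known gains sum to 0.509 + 0.0782 + 0.0447 = 0.6319.
g_lr = 0.3723 − 0.6319 = -0.26.

-0.26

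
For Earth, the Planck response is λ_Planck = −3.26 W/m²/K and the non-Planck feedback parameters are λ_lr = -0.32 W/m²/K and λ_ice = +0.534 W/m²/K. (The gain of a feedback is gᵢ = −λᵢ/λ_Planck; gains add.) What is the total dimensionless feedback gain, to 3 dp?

0.066

Convert to gains: g_lr = -0.32/3.26 = -0.09816; g_ice = 0.534/3.26 = 0.1638.
Total gain g = 0.06564.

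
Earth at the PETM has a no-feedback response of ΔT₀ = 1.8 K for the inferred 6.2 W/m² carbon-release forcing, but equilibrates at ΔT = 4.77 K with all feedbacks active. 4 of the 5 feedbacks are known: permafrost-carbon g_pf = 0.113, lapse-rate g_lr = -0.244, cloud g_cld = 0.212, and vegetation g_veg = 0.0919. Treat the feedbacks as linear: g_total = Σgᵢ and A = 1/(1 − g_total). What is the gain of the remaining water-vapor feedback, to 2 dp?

0.45

Amplification A = ΔT/ΔT₀ = 4.77/1.8 = 2.65.
Total gain g = 1 − 1/A = 1 − 1/2.65 = 0.6226.
Known gains sum to 0.113 − 0.244 + 0.212 + 0.0919 = 0.1729.
g_wv = 0.6226 − 0.1729 = 0.45.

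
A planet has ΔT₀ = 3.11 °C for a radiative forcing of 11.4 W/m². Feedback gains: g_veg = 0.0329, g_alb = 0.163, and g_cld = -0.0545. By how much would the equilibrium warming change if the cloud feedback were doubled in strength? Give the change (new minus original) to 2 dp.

Original: g = 0.1414, ΔT = 3.11/(1−0.1414) = 3.6222 °C.
With doubled cloud: g' = 0.0869, ΔT' = 3.11/(1−0.0869) = 3.4060 °C.
Change = 3.4060 − 3.6222 = -0.22 °C.

-0.22 °C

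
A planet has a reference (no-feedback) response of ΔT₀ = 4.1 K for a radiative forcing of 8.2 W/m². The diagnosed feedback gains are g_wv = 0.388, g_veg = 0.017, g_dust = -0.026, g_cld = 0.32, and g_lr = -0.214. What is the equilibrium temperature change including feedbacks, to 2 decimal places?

7.96 K

Total gain g = 0.388 + 0.017 − 0.026 + 0.32 − 0.214 = 0.485.
Amplification A = 1/(1 − 0.485) = 1.942.
ΔT = 4.1 × 1.942 = 7.96 K.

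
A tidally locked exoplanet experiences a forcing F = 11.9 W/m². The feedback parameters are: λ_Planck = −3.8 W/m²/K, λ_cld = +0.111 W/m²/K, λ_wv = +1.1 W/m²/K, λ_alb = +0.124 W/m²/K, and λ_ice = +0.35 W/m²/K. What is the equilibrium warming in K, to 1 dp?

Net feedback parameter λ = (−3.8) + (+0.111) + (+1.1) + (+0.124) + (+0.35) = -2.115 W/m²/K.
ΔT = −F/λ = −11.9/(-2.115) = 5.6 K.

5.6 K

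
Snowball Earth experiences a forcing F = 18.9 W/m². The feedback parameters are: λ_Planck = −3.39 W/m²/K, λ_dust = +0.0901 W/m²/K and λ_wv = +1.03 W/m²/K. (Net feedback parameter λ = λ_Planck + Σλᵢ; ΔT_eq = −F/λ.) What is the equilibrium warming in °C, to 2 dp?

Net feedback parameter λ = (−3.39) + (+0.0901) + (+1.03) = -2.2699 W/m²/K.
ΔT = −F/λ = −18.9/(-2.2699) = 8.33 °C.

8.33 °C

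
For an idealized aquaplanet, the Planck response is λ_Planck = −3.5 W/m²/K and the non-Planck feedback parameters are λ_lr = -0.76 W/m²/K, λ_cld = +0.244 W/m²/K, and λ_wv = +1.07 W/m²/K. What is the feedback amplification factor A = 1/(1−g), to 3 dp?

1.188

Convert to gains: g_lr = -0.76/3.5 = -0.2171; g_cld = 0.244/3.5 = 0.06971; g_wv = 1.07/3.5 = 0.3057.
Total gain g = 0.15831.
A = 1/(1 − 0.15831) = 1.188.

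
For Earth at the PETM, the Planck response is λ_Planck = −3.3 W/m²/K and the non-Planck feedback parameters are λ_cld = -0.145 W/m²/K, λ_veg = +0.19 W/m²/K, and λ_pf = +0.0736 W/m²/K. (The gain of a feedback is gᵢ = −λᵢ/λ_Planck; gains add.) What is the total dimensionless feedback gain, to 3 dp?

0.036

Convert to gains: g_cld = -0.145/3.3 = -0.04394; g_veg = 0.19/3.3 = 0.05758; g_pf = 0.0736/3.3 = 0.0223.
Total gain g = 0.03594.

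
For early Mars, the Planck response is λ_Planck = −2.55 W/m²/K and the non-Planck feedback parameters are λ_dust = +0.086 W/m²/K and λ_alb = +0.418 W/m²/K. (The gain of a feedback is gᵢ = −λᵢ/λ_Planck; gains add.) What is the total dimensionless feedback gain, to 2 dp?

0.20

Convert to gains: g_dust = 0.086/2.55 = 0.03373; g_alb = 0.418/2.55 = 0.1639.
Total gain g = 0.19763.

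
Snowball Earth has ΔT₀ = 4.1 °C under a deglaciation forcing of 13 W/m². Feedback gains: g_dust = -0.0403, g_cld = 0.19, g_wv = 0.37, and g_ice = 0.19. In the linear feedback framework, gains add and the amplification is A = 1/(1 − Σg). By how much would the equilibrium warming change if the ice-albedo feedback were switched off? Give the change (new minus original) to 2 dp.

Original: g = 0.7097, ΔT = 4.1/(1−0.7097) = 14.1233 °C.
Without ice-albedo: g' = 0.5197, ΔT' = 4.1/(1−0.5197) = 8.5363 °C.
Change = 8.5363 − 14.1233 = -5.59 °C.

-5.59 °C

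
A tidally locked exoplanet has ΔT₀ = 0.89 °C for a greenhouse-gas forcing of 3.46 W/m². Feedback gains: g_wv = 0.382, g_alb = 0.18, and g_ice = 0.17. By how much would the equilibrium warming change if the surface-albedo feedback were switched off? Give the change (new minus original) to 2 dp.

Original: g = 0.732, ΔT = 0.89/(1−0.732) = 3.3209 °C.
Without surface-albedo: g' = 0.552, ΔT' = 0.89/(1−0.552) = 1.9866 °C.
Change = 1.9866 − 3.3209 = -1.33 °C.

-1.33 °C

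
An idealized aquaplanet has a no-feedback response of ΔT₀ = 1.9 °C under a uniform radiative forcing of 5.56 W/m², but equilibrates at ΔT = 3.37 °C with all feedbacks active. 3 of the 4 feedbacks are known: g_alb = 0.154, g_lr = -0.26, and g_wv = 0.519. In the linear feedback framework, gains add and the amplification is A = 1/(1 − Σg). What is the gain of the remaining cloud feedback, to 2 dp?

0.02

Amplification A = ΔT/ΔT₀ = 3.37/1.9 = 1.774.
Total gain g = 1 − 1/A = 1 − 1/1.774 = 0.4363.
Known gains sum to 0.154 − 0.26 + 0.519 = 0.413.
g_cld = 0.4363 − 0.413 = 0.02.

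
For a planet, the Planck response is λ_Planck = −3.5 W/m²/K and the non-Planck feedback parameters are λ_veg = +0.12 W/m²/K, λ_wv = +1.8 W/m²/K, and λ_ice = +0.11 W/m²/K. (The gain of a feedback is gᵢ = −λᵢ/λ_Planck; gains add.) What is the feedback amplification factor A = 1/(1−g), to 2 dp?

Convert to gains: g_veg = 0.12/3.5 = 0.03429; g_wv = 1.8/3.5 = 0.5143; g_ice = 0.11/3.5 = 0.03143.
Total gain g = 0.58002.
A = 1/(1 − 0.58002) = 2.38.

2.38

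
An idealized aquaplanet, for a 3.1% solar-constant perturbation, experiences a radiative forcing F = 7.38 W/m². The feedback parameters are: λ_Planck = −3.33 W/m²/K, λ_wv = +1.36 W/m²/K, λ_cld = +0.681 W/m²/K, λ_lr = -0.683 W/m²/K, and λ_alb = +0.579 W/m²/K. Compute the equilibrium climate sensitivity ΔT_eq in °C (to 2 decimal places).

5.30 °C

Net feedback parameter λ = (−3.33) + (+1.36) + (+0.681) + (-0.683) + (+0.579) = -1.393 W/m²/K.
ΔT = −F/λ = −7.38/(-1.393) = 5.30 °C.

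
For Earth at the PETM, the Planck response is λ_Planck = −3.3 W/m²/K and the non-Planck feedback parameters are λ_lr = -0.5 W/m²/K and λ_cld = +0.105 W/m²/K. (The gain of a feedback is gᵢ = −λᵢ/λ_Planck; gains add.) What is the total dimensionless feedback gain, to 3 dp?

-0.120

Convert to gains: g_lr = -0.5/3.3 = -0.1515; g_cld = 0.105/3.3 = 0.03182.
Total gain g = -0.11968.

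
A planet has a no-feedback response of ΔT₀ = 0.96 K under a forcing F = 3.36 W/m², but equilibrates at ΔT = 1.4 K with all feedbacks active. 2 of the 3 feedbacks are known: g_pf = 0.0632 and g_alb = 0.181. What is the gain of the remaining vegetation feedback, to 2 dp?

Amplification A = ΔT/ΔT₀ = 1.4/0.96 = 1.458.
Total gain g = 1 − 1/A = 1 − 1/1.458 = 0.3141.
Known gains sum to 0.0632 + 0.181 = 0.2442.
g_veg = 0.3141 − 0.2442 = 0.07.

0.07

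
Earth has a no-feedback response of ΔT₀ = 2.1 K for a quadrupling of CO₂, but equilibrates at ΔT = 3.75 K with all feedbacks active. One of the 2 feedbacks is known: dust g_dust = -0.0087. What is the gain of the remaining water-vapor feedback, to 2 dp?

0.45

Amplification A = ΔT/ΔT₀ = 3.75/2.1 = 1.786.
Total gain g = 1 − 1/A = 1 − 1/1.786 = 0.4401.
The known gain is -0.0087.
g_wv = 0.4401 + 0.0087 = 0.45.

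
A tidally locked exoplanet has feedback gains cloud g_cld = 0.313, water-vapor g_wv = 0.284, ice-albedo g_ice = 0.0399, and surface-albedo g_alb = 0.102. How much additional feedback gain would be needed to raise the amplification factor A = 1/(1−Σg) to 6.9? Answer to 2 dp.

0.12

Current total gain = 0.7389.
Target gain for A = 6.9: g* = 1 − 1/6.9 = 0.8551.
Additional gain needed = 0.8551 − 0.7389 = 0.12.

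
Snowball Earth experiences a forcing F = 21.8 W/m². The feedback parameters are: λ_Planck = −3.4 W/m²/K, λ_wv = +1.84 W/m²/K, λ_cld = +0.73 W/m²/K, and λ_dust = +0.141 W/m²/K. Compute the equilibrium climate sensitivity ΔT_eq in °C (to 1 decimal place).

Net feedback parameter λ = (−3.4) + (+1.84) + (+0.73) + (+0.141) = -0.689 W/m²/K.
ΔT = −F/λ = −21.8/(-0.689) = 31.6 °C.

31.6 °C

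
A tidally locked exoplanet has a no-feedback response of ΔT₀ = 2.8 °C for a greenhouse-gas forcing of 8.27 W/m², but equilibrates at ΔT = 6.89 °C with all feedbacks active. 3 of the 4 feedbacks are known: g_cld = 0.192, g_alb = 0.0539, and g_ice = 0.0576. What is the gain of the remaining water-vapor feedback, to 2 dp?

Amplification A = ΔT/ΔT₀ = 6.89/2.8 = 2.461.
Total gain g = 1 − 1/A = 1 − 1/2.461 = 0.5937.
Known gains sum to 0.192 + 0.0539 + 0.0576 = 0.3035.
g_wv = 0.5937 − 0.3035 = 0.29.

0.29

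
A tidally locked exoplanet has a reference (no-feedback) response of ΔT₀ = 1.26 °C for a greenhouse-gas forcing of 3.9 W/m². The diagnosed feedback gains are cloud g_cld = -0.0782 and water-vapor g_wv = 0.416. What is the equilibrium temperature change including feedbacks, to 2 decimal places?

1.90 °C

Total gain g = -0.0782 + 0.416 = 0.3378.
Amplification A = 1/(1 − 0.3378) = 1.51.
ΔT = 1.26 × 1.51 = 1.90 °C.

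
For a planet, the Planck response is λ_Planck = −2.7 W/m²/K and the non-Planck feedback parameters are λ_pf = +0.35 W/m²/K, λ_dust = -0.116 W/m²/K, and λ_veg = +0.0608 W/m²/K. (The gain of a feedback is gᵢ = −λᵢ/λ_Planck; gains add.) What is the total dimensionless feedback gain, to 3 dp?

Convert to gains: g_pf = 0.35/2.7 = 0.1296; g_dust = -0.116/2.7 = -0.04296; g_veg = 0.0608/2.7 = 0.02252.
Total gain g = 0.10916.

0.109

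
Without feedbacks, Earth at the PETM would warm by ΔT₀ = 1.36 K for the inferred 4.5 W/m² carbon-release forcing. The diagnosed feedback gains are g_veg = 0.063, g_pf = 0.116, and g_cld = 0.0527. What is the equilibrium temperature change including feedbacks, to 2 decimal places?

Total gain g = 0.063 + 0.116 + 0.0527 = 0.2317.
Amplification A = 1/(1 − 0.2317) = 1.302.
ΔT = 1.36 × 1.302 = 1.77 K.

1.77 K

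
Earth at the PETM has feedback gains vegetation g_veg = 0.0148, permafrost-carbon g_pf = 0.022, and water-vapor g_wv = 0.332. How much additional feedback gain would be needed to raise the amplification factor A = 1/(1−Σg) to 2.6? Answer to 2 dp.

Current total gain = 0.3688.
Target gain for A = 2.6: g* = 1 − 1/2.6 = 0.6154.
Additional gain needed = 0.6154 − 0.3688 = 0.25.

0.25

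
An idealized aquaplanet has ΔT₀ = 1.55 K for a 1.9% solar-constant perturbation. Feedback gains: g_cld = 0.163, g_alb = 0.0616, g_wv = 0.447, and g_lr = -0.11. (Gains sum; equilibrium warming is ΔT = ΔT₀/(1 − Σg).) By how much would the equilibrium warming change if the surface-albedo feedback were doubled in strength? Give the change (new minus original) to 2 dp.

Original: g = 0.5616, ΔT = 1.55/(1−0.5616) = 3.5356 K.
With doubled surface-albedo: g' = 0.6232, ΔT' = 1.55/(1−0.6232) = 4.1136 K.
Change = 4.1136 − 3.5356 = 0.58 K.

0.58 K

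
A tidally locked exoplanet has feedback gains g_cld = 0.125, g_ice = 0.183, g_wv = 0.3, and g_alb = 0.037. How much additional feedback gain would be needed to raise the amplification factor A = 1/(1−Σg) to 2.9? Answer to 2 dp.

Current total gain = 0.645.
Target gain for A = 2.9: g* = 1 − 1/2.9 = 0.6552.
Additional gain needed = 0.6552 − 0.645 = 0.01.

0.01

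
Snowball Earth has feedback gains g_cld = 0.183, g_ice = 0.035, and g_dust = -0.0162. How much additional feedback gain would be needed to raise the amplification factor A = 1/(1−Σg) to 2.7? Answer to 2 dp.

0.43

Current total gain = 0.2018.
Target gain for A = 2.7: g* = 1 − 1/2.7 = 0.6296.
Additional gain needed = 0.6296 − 0.2018 = 0.43.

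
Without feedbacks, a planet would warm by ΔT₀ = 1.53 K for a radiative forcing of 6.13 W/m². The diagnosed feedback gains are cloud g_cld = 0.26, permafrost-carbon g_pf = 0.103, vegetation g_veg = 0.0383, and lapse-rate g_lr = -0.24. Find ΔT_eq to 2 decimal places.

1.82 K

Total gain g = 0.26 + 0.103 + 0.0383 − 0.24 = 0.1613.
Amplification A = 1/(1 − 0.1613) = 1.192.
ΔT = 1.53 × 1.192 = 1.82 K.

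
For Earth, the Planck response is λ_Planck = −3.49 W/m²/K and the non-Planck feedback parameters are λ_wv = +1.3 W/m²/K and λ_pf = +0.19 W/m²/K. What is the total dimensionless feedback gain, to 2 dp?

Convert to gains: g_wv = 1.3/3.49 = 0.3725; g_pf = 0.19/3.49 = 0.05444.
Total gain g = 0.42694.

0.43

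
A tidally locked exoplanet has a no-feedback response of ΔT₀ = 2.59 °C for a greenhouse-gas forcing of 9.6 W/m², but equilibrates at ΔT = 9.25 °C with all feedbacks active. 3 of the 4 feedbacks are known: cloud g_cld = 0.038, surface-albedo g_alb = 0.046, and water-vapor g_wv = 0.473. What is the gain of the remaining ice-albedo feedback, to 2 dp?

0.16

Amplification A = ΔT/ΔT₀ = 9.25/2.59 = 3.571.
Total gain g = 1 − 1/A = 1 − 1/3.571 = 0.72.
Known gains sum to 0.038 + 0.046 + 0.473 = 0.557.
g_ice = 0.72 − 0.557 = 0.16.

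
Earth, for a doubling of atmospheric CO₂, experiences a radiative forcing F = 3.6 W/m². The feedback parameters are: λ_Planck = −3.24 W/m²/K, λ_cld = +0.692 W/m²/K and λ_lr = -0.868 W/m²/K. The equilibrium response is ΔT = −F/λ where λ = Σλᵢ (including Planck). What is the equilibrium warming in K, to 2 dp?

Net feedback parameter λ = (−3.24) + (+0.692) + (-0.868) = -3.416 W/m²/K.
ΔT = −F/λ = −3.6/(-3.416) = 1.05 K.

1.05 K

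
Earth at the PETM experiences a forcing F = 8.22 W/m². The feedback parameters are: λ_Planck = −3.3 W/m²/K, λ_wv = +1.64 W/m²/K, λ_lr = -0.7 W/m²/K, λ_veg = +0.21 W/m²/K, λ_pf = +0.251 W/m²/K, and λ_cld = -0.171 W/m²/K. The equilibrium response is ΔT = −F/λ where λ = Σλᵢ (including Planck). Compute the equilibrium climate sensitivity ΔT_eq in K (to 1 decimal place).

4.0 K

Net feedback parameter λ = (−3.3) + (+1.64) + (-0.7) + (+0.21) + (+0.251) + (-0.171) = -2.07 W/m²/K.
ΔT = −F/λ = −8.22/(-2.07) = 4.0 K.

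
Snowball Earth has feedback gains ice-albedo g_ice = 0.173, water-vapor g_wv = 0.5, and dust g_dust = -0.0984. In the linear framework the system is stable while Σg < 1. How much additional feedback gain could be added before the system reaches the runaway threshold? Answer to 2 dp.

Current total gain = 0.173 + 0.5 − 0.0984 = 0.5746.
Margin to runaway = 1 − 0.5746 = 0.43.

0.43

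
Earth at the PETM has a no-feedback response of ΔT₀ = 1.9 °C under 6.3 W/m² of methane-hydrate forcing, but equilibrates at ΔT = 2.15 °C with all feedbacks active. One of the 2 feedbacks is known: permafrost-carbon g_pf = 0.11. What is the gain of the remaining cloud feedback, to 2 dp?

Amplification A = ΔT/ΔT₀ = 2.15/1.9 = 1.132.
Total gain g = 1 − 1/A = 1 − 1/1.132 = 0.1166.
The known gain is 0.11.
g_cld = 0.1166 − 0.11 = 0.01.

0.01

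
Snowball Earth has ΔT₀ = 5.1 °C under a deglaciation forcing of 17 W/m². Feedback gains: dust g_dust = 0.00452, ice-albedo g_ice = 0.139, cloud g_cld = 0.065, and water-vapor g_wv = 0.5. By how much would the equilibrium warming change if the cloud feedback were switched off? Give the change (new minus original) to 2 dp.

-3.19 °C

Original: g = 0.70852, ΔT = 5.1/(1−0.70852) = 17.4969 °C.
Without cloud: g' = 0.64352, ΔT' = 5.1/(1−0.64352) = 14.3066 °C.
Change = 14.3066 − 17.4969 = -3.19 °C.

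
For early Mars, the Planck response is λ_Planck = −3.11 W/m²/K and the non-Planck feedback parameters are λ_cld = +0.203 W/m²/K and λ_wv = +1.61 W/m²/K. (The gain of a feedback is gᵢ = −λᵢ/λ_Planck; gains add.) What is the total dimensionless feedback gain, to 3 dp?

Convert to gains: g_cld = 0.203/3.11 = 0.06527; g_wv = 1.61/3.11 = 0.5177.
Total gain g = 0.58297.

0.583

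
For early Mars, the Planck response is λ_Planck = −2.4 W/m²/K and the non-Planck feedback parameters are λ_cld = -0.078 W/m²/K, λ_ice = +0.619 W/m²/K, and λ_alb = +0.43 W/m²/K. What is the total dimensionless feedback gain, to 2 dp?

Convert to gains: g_cld = -0.078/2.4 = -0.0325; g_ice = 0.619/2.4 = 0.2579; g_alb = 0.43/2.4 = 0.1792.
Total gain g = 0.4046.

0.40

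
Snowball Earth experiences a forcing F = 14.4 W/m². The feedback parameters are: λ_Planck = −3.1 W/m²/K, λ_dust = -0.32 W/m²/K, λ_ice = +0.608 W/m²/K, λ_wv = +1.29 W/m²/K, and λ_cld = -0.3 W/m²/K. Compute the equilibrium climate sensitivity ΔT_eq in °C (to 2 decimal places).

Net feedback parameter λ = (−3.1) + (-0.32) + (+0.608) + (+1.29) + (-0.3) = -1.822 W/m²/K.
ΔT = −F/λ = −14.4/(-1.822) = 7.90 °C.

7.90 °C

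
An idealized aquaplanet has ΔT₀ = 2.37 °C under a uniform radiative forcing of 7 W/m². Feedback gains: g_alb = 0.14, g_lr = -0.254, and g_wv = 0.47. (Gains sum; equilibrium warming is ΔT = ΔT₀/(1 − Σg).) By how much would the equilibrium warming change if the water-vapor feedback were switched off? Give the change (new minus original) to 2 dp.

-1.55 °C

Original: g = 0.356, ΔT = 2.37/(1−0.356) = 3.6801 °C.
Without water-vapor: g' = -0.114, ΔT' = 2.37/(1+0.114) = 2.1275 °C.
Change = 2.1275 − 3.6801 = -1.55 °C.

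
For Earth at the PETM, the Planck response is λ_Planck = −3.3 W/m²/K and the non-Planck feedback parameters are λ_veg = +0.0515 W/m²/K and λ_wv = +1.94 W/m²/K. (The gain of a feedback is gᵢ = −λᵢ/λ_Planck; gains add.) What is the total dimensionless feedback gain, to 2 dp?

Convert to gains: g_veg = 0.0515/3.3 = 0.01561; g_wv = 1.94/3.3 = 0.5879.
Total gain g = 0.60351.

0.60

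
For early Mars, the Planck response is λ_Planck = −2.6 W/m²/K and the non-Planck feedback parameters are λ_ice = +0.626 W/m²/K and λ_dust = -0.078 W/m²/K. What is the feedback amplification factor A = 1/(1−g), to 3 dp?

Convert to gains: g_ice = 0.626/2.6 = 0.2408; g_dust = -0.078/2.6 = -0.03.
Total gain g = 0.2108.
A = 1/(1 − 0.2108) = 1.267.

1.267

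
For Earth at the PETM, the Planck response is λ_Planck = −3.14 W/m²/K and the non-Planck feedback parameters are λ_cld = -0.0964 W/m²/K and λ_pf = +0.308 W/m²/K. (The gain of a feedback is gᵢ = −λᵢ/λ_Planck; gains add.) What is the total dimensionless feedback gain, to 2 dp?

Convert to gains: g_cld = -0.0964/3.14 = -0.0307; g_pf = 0.308/3.14 = 0.09809.
Total gain g = 0.06739.

0.07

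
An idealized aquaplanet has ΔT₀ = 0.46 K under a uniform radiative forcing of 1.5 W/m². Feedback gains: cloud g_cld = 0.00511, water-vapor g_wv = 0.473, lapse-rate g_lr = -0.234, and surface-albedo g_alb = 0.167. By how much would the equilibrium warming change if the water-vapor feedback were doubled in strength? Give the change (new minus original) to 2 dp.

3.19 K

Original: g = 0.41111, ΔT = 0.46/(1−0.41111) = 0.7811 K.
With doubled water-vapor: g' = 0.88411, ΔT' = 0.46/(1−0.88411) = 3.9693 K.
Change = 3.9693 − 0.7811 = 3.19 K.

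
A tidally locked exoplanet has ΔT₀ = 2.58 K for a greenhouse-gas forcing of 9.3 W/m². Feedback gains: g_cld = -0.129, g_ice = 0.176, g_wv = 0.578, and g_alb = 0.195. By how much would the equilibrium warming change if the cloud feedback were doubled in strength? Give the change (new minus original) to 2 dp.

-5.98 K

Original: g = 0.82, ΔT = 2.58/(1−0.82) = 14.3333 K.
With doubled cloud: g' = 0.691, ΔT' = 2.58/(1−0.691) = 8.3495 K.
Change = 8.3495 − 14.3333 = -5.98 K.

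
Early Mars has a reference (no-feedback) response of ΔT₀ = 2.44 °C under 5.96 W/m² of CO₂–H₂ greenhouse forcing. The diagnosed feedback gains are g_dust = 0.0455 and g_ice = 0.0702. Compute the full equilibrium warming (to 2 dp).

Total gain g = 0.0455 + 0.0702 = 0.1157.
Amplification A = 1/(1 − 0.1157) = 1.131.
ΔT = 2.44 × 1.131 = 2.76 °C.

2.76 °C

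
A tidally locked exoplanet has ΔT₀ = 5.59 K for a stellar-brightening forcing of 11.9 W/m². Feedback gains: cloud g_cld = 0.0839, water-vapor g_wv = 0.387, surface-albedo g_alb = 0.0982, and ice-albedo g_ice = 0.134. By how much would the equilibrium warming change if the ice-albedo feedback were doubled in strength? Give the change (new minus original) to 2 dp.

15.49 K

Original: g = 0.7031, ΔT = 5.59/(1−0.7031) = 18.8279 K.
With doubled ice-albedo: g' = 0.8371, ΔT' = 5.59/(1−0.8371) = 34.3155 K.
Change = 34.3155 − 18.8279 = 15.49 K.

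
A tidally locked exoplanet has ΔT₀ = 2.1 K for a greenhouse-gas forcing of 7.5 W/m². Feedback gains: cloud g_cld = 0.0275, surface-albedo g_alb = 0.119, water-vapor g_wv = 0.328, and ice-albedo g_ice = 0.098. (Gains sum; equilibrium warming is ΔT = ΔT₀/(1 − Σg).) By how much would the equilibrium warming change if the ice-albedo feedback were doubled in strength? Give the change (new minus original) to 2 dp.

1.46 K

Original: g = 0.5725, ΔT = 2.1/(1−0.5725) = 4.9123 K.
With doubled ice-albedo: g' = 0.6705, ΔT' = 2.1/(1−0.6705) = 6.3733 K.
Change = 6.3733 − 4.9123 = 1.46 K.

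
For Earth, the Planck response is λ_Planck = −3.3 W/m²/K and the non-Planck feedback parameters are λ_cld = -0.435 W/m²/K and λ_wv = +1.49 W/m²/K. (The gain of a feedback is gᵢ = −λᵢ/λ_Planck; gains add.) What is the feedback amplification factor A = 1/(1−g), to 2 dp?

Convert to gains: g_cld = -0.435/3.3 = -0.1318; g_wv = 1.49/3.3 = 0.4515.
Total gain g = 0.3197.
A = 1/(1 − 0.3197) = 1.47.

1.47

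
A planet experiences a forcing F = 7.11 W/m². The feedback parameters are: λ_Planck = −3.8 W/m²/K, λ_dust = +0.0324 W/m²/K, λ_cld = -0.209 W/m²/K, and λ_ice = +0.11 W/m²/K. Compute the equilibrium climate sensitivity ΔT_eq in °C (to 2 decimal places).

Net feedback parameter λ = (−3.8) + (+0.0324) + (-0.209) + (+0.11) = -3.8666 W/m²/K.
ΔT = −F/λ = −7.11/(-3.8666) = 1.84 °C.

1.84 °C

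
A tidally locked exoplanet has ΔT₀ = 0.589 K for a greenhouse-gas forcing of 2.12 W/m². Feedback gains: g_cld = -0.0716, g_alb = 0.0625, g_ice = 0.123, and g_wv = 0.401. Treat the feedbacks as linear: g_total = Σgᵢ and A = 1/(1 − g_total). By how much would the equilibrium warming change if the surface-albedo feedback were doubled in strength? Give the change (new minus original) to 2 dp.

0.18 K

Original: g = 0.5149, ΔT = 0.589/(1−0.5149) = 1.2142 K.
With doubled surface-albedo: g' = 0.5774, ΔT' = 0.589/(1−0.5774) = 1.3938 K.
Change = 1.3938 − 1.2142 = 0.18 K.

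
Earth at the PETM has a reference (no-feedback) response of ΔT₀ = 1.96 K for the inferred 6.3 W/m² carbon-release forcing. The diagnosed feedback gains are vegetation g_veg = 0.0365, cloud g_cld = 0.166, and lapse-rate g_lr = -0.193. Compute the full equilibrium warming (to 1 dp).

Total gain g = 0.0365 + 0.166 − 0.193 = 0.0095.
Amplification A = 1/(1 − 0.0095) = 1.01.
ΔT = 1.96 × 1.01 = 2.0 K.

2.0 K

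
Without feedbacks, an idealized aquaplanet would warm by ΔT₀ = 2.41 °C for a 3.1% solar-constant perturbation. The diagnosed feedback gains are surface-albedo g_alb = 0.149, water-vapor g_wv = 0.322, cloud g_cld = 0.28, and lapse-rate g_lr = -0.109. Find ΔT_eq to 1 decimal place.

Total gain g = 0.149 + 0.322 + 0.28 − 0.109 = 0.642.
Amplification A = 1/(1 − 0.642) = 2.793.
ΔT = 2.41 × 2.793 = 6.7 °C.

6.7 °C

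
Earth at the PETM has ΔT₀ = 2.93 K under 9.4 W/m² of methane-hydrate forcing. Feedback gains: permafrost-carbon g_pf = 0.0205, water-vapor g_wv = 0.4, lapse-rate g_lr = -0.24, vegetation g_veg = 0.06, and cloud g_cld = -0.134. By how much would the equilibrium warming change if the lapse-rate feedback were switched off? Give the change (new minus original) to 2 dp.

Original: g = 0.1065, ΔT = 2.93/(1−0.1065) = 3.2792 K.
Without lapse-rate: g' = 0.3465, ΔT' = 2.93/(1−0.3465) = 4.4836 K.
Change = 4.4836 − 3.2792 = 1.20 K.

1.20 K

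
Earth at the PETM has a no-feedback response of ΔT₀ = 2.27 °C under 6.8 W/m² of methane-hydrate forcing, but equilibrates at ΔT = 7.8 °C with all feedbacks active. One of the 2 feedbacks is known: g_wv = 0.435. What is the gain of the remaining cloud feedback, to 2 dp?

0.27

Amplification A = ΔT/ΔT₀ = 7.8/2.27 = 3.436.
Total gain g = 1 − 1/A = 1 − 1/3.436 = 0.709.
The known gain is 0.435.
g_cld = 0.709 − 0.435 = 0.27.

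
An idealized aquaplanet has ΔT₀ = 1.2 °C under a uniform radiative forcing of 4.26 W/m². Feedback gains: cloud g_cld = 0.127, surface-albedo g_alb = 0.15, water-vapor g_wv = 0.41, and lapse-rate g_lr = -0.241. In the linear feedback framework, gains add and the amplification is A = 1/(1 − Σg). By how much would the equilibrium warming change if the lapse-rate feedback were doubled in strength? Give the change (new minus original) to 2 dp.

-0.66 °C

Original: g = 0.446, ΔT = 1.2/(1−0.446) = 2.1661 °C.
With doubled lapse-rate: g' = 0.205, ΔT' = 1.2/(1−0.205) = 1.5094 °C.
Change = 1.5094 − 2.1661 = -0.66 °C.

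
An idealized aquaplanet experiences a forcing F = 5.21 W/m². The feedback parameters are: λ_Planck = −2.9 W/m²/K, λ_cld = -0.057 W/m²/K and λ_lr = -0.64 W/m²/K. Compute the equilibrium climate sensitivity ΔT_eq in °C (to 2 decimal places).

Net feedback parameter λ = (−2.9) + (-0.057) + (-0.64) = -3.597 W/m²/K.
ΔT = −F/λ = −5.21/(-3.597) = 1.45 °C.

1.45 °C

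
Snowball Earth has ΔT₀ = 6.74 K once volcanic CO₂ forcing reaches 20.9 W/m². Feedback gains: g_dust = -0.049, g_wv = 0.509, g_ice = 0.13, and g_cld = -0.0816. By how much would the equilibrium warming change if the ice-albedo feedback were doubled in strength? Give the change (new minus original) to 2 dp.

4.93 K

Original: g = 0.5084, ΔT = 6.74/(1−0.5084) = 13.7103 K.
With doubled ice-albedo: g' = 0.6384, ΔT' = 6.74/(1−0.6384) = 18.6394 K.
Change = 18.6394 − 13.7103 = 4.93 K.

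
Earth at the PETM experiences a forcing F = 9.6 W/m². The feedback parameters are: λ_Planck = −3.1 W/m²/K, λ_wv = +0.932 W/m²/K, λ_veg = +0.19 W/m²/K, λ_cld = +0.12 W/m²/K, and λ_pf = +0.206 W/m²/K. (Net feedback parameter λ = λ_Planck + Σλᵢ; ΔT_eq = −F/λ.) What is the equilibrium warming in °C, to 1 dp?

5.8 °C

Net feedback parameter λ = (−3.1) + (+0.932) + (+0.19) + (+0.12) + (+0.206) = -1.652 W/m²/K.
ΔT = −F/λ = −9.6/(-1.652) = 5.8 °C.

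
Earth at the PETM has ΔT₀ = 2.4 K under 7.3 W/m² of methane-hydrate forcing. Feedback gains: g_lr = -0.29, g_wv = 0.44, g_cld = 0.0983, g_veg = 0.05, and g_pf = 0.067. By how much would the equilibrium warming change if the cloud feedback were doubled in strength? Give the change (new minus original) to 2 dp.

0.69 K

Original: g = 0.3653, ΔT = 2.4/(1−0.3653) = 3.7813 K.
With doubled cloud: g' = 0.4636, ΔT' = 2.4/(1−0.4636) = 4.4743 K.
Change = 4.4743 − 3.7813 = 0.69 K.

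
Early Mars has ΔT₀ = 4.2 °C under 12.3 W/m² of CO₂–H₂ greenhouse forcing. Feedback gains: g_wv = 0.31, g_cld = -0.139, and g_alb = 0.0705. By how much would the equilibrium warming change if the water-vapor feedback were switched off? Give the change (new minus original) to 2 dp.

-1.61 °C

Original: g = 0.2415, ΔT = 4.2/(1−0.2415) = 5.5372 °C.
Without water-vapor: g' = -0.0685, ΔT' = 4.2/(1+0.0685) = 3.9307 °C.
Change = 3.9307 − 5.5372 = -1.61 °C.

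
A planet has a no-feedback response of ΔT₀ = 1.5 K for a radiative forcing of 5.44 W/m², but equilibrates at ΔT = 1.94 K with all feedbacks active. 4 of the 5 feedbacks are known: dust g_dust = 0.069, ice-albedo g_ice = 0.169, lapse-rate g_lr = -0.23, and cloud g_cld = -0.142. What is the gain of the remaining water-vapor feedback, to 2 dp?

0.36

Amplification A = ΔT/ΔT₀ = 1.94/1.5 = 1.293.
Total gain g = 1 − 1/A = 1 − 1/1.293 = 0.2266.
Known gains sum to 0.069 + 0.169 − 0.23 − 0.142 = -0.134.
g_wv = 0.2266 + 0.134 = 0.36.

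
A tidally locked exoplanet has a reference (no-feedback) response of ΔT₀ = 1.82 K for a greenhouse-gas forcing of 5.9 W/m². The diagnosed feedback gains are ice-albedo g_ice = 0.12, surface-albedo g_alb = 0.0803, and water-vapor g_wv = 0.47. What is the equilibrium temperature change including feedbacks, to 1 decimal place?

Total gain g = 0.12 + 0.0803 + 0.47 = 0.6703.
Amplification A = 1/(1 − 0.6703) = 3.033.
ΔT = 1.82 × 3.033 = 5.5 K.

5.5 K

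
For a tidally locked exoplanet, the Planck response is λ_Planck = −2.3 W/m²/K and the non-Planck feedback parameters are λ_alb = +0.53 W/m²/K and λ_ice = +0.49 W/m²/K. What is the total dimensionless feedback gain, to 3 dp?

0.443

Convert to gains: g_alb = 0.53/2.3 = 0.2304; g_ice = 0.49/2.3 = 0.213.
Total gain g = 0.4434.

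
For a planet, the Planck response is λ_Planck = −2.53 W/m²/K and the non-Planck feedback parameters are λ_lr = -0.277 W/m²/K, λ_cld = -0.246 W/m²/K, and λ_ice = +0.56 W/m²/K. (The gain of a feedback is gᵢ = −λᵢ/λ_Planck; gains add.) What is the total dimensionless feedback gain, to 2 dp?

Convert to gains: g_lr = -0.277/2.53 = -0.1095; g_cld = -0.246/2.53 = -0.09723; g_ice = 0.56/2.53 = 0.2213.
Total gain g = 0.01457.

0.01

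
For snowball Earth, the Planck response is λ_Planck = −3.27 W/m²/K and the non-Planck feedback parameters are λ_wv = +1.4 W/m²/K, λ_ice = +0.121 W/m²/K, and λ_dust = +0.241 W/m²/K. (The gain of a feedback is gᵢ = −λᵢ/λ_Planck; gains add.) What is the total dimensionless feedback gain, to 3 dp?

0.539

Convert to gains: g_wv = 1.4/3.27 = 0.4281; g_ice = 0.121/3.27 = 0.037; g_dust = 0.241/3.27 = 0.0737.
Total gain g = 0.5388.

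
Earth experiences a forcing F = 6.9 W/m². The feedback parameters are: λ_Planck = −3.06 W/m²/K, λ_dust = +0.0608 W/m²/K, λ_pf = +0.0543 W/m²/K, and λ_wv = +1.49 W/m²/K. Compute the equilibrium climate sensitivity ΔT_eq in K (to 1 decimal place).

4.7 K

Net feedback parameter λ = (−3.06) + (+0.0608) + (+0.0543) + (+1.49) = -1.4549 W/m²/K.
ΔT = −F/λ = −6.9/(-1.4549) = 4.7 K.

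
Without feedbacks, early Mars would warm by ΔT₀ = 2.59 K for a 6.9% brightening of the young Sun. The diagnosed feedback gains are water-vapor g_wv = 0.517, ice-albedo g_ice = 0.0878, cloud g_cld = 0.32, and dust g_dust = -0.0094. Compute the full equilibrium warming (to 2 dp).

Total gain g = 0.517 + 0.0878 + 0.32 − 0.0094 = 0.9154.
Amplification A = 1/(1 − 0.9154) = 11.82.
ΔT = 2.59 × 11.82 = 30.61 K.

30.61 K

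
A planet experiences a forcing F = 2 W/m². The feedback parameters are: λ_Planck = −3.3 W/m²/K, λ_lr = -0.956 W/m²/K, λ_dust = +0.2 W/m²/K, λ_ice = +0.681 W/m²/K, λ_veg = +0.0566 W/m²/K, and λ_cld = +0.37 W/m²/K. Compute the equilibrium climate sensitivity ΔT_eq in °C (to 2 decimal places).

Net feedback parameter λ = (−3.3) + (-0.956) + (+0.2) + (+0.681) + (+0.0566) + (+0.37) = -2.9484 W/m²/K.
ΔT = −F/λ = −2/(-2.9484) = 0.68 °C.

0.68 °C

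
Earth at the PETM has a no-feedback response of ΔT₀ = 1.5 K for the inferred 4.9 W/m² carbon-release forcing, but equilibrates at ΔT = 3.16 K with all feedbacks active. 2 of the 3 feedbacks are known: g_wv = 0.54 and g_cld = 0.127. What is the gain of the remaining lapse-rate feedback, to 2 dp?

Amplification A = ΔT/ΔT₀ = 3.16/1.5 = 2.107.
Total gain g = 1 − 1/A = 1 − 1/2.107 = 0.5254.
Known gains sum to 0.54 + 0.127 = 0.667.
g_lr = 0.5254 − 0.667 = -0.14.

-0.14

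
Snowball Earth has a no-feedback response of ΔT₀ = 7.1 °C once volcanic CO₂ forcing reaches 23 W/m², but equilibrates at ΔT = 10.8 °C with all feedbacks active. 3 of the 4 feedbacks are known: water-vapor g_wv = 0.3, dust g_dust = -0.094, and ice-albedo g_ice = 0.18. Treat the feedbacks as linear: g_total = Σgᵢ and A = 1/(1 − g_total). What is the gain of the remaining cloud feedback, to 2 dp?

-0.04

Amplification A = ΔT/ΔT₀ = 10.8/7.1 = 1.521.
Total gain g = 1 − 1/A = 1 − 1/1.521 = 0.3425.
Known gains sum to 0.3 − 0.094 + 0.18 = 0.386.
g_cld = 0.3425 − 0.386 = -0.04.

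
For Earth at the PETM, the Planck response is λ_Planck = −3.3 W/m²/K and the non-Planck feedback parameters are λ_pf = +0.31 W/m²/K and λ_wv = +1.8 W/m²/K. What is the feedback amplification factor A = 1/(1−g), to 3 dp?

2.773

Convert to gains: g_pf = 0.31/3.3 = 0.09394; g_wv = 1.8/3.3 = 0.5455.
Total gain g = 0.63944.
A = 1/(1 − 0.63944) = 2.773.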